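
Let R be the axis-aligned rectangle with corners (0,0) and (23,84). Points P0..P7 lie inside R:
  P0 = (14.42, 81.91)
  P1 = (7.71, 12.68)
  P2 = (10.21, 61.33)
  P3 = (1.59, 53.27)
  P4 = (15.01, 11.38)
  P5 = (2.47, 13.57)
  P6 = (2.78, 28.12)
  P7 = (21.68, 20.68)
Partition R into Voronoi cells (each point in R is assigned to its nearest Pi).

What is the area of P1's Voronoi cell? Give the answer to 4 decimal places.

Area of P1's cell: 138.3746

1. box [0,23]×[0,84]: [(0, 0) (23, 0) (23, 84) (0, 84)]
2. ⊥bis P1·P0 via (11.065,47.295): [(0, 48.3675) (0, 0) (23, 0) (23, 46.1382)]  |A|=1086.8153
3. ⊥bis P1·P2 via (8.96,37.005): [(0, 37.4654) (0, 0) (23, 0) (23, 36.2835)]  |A|=848.1129
4. ⊥bis P1·P3 via (4.65,32.975): [(0, 32.2739) (0, 0) (23, 0) (23, 35.7417)]  |A|=782.1798
5. ⊥bis P1·P4 via (11.36,12.03): [(15.378, 34.5925) (0, 32.2739) (0, 0) (9.2177, 0)]  |A|=407.5849
6. ⊥bis P1·P5 via (5.09,13.125): [(15.378, 34.5925) (8.5616, 33.5648) (2.8608, 0) (9.2177, 0)]  |A|=221.4159
7. ⊥bis P1·P6 via (5.245,20.4): [(13.3091, 22.9749) (6.3876, 20.7648) (2.8608, 0) (9.2177, 0)]  |A|=140.9891
8. ⊥bis P1·P7 via (14.695,16.68): [(12.7827, 20.0193) (11.4332, 22.3759) (6.3876, 20.7648) (2.8608, 0) (9.2177, 0)]  |A|=138.3746
9. canonical 5-gon: [(12.7827, 20.0193) (11.4332, 22.3759) (6.3876, 20.7648) (2.8608, 0) (9.2177, 0)]
10. shoelace: 138.3746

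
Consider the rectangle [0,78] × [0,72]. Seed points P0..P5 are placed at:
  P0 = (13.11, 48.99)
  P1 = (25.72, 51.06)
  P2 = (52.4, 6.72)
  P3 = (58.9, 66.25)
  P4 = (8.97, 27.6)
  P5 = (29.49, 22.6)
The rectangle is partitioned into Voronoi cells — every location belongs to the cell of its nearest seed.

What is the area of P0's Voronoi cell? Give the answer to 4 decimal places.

Area of P0's cell: 624.8503

1. box [0,78]×[0,72]: [(0, 0) (78, 0) (78, 72) (0, 72)]
2. ⊥bis P0·P1 via (19.415,50.025): [(0, 0) (27.6269, 0) (15.8077, 72) (0, 72)]  |A|=1563.6442
3. ⊥bis P0·P2 via (32.755,27.855): [(0, 0) (2.7873, 0) (24.3385, 20.0319) (15.8077, 72) (0, 72)]  |A|=1314.8524
4. ⊥bis P0·P3 via (36.005,57.62): [(0, 0) (2.7873, 0) (24.3385, 20.0319) (15.8077, 72) (0, 72)]  |A|=1314.8524
5. ⊥bis P0·P4 via (11.04,38.295): [(0, 40.4318) (21.6786, 36.2359) (15.8077, 72) (0, 72)]  |A|=624.8503
6. ⊥bis P0·P5 via (21.3,35.795): [(0, 40.4318) (21.6786, 36.2359) (15.8077, 72) (0, 72)]  |A|=624.8503
7. canonical 4-gon: [(0, 40.4318) (21.6786, 36.2359) (15.8077, 72) (0, 72)]
8. shoelace: 624.8503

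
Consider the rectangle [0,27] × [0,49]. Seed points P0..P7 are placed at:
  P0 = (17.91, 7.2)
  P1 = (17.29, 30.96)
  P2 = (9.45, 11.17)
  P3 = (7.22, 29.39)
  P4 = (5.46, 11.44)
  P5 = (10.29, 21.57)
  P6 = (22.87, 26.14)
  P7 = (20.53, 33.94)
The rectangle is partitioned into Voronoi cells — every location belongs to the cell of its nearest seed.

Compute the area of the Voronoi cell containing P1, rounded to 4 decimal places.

1. box [0,27]×[0,49]: [(0, 0) (27, 0) (27, 49) (0, 49)]
2. ⊥bis P1·P0 via (17.6,19.08): [(0, 18.6207) (27, 19.3253) (27, 49) (0, 49)]  |A|=810.7286
3. ⊥bis P1·P2 via (13.37,21.065): [(0, 26.3617) (18.3324, 19.0991) (27, 19.3253) (27, 49) (0, 49)]  |A|=739.774
4. ⊥bis P1·P3 via (12.255,30.175): [(13.6954, 20.9361) (18.3324, 19.0991) (27, 19.3253) (27, 49) (9.32, 49)]  |A|=453.9749
5. ⊥bis P1·P4 via (11.375,21.2): [(13.6954, 20.9361) (18.3324, 19.0991) (27, 19.3253) (27, 49) (9.32, 49)]  |A|=453.9749
6. ⊥bis P1·P5 via (13.79,26.265): [(12.7429, 27.0456) (23.2311, 19.2269) (27, 19.3253) (27, 49) (9.32, 49)]  |A|=420.8642
7. ⊥bis P1·P6 via (20.08,28.55): [(12.7429, 27.0456) (16.4155, 24.3077) (27, 36.5611) (27, 49) (9.32, 49)]  |A|=319.7384
8. ⊥bis P1·P7 via (18.91,32.45): [(10.4696, 41.6269) (12.7429, 27.0456) (16.4155, 24.3077) (21.2506, 29.9052)]  |A|=82.1745
9. canonical 4-gon: [(10.4696, 41.6269) (12.7429, 27.0456) (16.4155, 24.3077) (21.2506, 29.9052)]
10. shoelace: 82.1745

Area of P1's cell: 82.1745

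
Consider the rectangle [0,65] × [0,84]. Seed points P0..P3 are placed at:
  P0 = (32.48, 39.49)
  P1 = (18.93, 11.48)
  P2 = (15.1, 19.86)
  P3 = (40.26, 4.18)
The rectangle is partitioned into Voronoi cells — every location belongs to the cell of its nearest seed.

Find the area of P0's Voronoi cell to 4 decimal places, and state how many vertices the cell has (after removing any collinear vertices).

1. box [0,65]×[0,84]: [(0, 0) (65, 0) (65, 84) (0, 84)]
2. ⊥bis P0·P1 via (25.705,25.485): [(0, 37.9199) (65, 6.4758) (65, 84) (0, 84)]  |A|=4017.1378
3. ⊥bis P0·P2 via (23.79,29.675): [(0, 50.7382) (31.916, 22.4804) (65, 6.4758) (65, 84) (0, 84)]  |A|=3812.5842
4. ⊥bis P0·P3 via (36.37,21.835): [(0, 50.7382) (31.916, 22.4804) (34.2264, 21.3627) (65, 28.1432) (65, 84) (0, 84)]  |A|=3479.1935
5. canonical 6-gon: [(0, 50.7382) (31.916, 22.4804) (34.2264, 21.3627) (65, 28.1432) (65, 84) (0, 84)]
6. shoelace: 3479.1935

Area of P0's cell: 3479.1935 (6 vertices)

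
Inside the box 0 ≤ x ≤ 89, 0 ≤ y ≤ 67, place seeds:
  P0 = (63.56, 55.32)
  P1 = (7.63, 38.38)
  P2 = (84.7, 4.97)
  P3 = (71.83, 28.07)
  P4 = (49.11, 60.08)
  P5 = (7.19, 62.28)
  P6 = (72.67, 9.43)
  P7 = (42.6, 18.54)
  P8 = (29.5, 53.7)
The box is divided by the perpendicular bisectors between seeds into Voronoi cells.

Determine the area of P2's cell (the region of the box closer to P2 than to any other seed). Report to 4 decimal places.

Area of P2's cell: 190.7417

1. box [0,89]×[0,67]: [(0, 0) (89, 0) (89, 67) (0, 67)]
2. ⊥bis P2·P0 via (74.13,30.145): [(2.3324, 0) (89, 0) (89, 36.3883)]  |A|=1576.8443
3. ⊥bis P2·P1 via (46.165,21.675): [(44.4313, 17.6757) (36.7688, 0) (89, 0) (89, 36.3883)]  |A|=1272.5009
4. ⊥bis P2·P3 via (78.265,16.52): [(48.6137, 0) (89, 0) (89, 22.5009)]  |A|=454.3644
5. ⊥bis P2·P4 via (66.905,32.525): [(48.6137, 0) (89, 0) (89, 22.5009)]  |A|=454.3644
6. ⊥bis P2·P5 via (45.945,33.625): [(48.6137, 0) (89, 0) (89, 22.5009)]  |A|=454.3644
7. ⊥bis P2·P6 via (78.685,7.2): [(83.1491, 19.2412) (76.0157, 0) (89, 0) (89, 22.5009)]  |A|=190.7417
8. ⊥bis P2·P7 via (63.65,11.755): [(83.1491, 19.2412) (76.0157, 0) (89, 0) (89, 22.5009)]  |A|=190.7417
9. ⊥bis P2·P8 via (57.1,29.335): [(83.1491, 19.2412) (76.0157, 0) (89, 0) (89, 22.5009)]  |A|=190.7417
10. canonical 4-gon: [(83.1491, 19.2412) (76.0157, 0) (89, 0) (89, 22.5009)]
11. shoelace: 190.7417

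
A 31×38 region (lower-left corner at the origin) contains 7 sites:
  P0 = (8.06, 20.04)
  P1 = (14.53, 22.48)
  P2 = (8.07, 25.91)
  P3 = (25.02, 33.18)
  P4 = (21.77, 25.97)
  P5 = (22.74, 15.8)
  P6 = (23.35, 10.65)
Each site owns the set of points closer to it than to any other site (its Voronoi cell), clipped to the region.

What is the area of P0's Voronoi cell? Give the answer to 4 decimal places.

1. box [0,31]×[0,38]: [(0, 0) (31, 0) (31, 38) (0, 38)]
2. ⊥bis P0·P1 via (11.295,21.26): [(0, 0) (19.3127, 0) (4.9819, 38) (0, 38)]  |A|=461.5975
3. ⊥bis P0·P2 via (8.065,22.975): [(0, 22.9887) (0, 0) (19.3127, 0) (10.6499, 22.9706)]  |A|=344.2257
4. ⊥bis P0·P3 via (16.54,26.61): [(0, 22.9887) (0, 0) (19.3127, 0) (10.6499, 22.9706)]  |A|=344.2257
5. ⊥bis P0·P4 via (14.915,23.005): [(0, 22.9887) (0, 0) (19.3127, 0) (10.6499, 22.9706)]  |A|=344.2257
6. ⊥bis P0·P5 via (15.4,17.92): [(0, 22.9887) (0, 0) (10.2242, 0) (14.1659, 13.6473) (10.6499, 22.9706)]  |A|=282.2089
7. ⊥bis P0·P6 via (15.705,15.345): [(0, 22.9887) (0, 0) (6.2812, 0) (13.7251, 12.1211) (14.1659, 13.6473) (10.6499, 22.9706)]  |A|=258.3124
8. canonical 6-gon: [(0, 22.9887) (0, 0) (6.2812, 0) (13.7251, 12.1211) (14.1659, 13.6473) (10.6499, 22.9706)]
9. shoelace: 258.3124

Area of P0's cell: 258.3124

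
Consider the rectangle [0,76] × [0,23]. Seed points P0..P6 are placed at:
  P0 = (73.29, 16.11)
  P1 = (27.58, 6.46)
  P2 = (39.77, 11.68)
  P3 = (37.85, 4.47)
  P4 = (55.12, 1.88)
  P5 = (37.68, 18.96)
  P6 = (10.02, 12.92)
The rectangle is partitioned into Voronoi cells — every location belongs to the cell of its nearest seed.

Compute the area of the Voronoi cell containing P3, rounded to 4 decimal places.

1. box [0,76]×[0,23]: [(0, 0) (76, 0) (76, 23) (0, 23)]
2. ⊥bis P3·P0 via (55.57,10.29): [(0, 0) (58.9497, 0) (51.3955, 23) (0, 23)]  |A|=1268.9694
3. ⊥bis P3·P1 via (32.715,5.465): [(31.6561, 0) (58.9497, 0) (51.3955, 23) (36.1127, 23)]  |A|=489.6284
4. ⊥bis P3·P2 via (38.81,8.075): [(33.495, 9.4904) (31.6561, 0) (58.9497, 0) (57.9736, 2.9718)]  |A|=162.7047
5. ⊥bis P3·P4 via (46.485,3.175): [(46.8969, 5.9215) (33.495, 9.4904) (31.6561, 0) (46.0088, 0)]  |A|=109.3709
6. ⊥bis P3·P5 via (37.765,11.715): [(46.8969, 5.9215) (33.495, 9.4904) (31.6561, 0) (46.0088, 0)]  |A|=109.3709
7. ⊥bis P3·P6 via (23.935,8.695): [(46.8969, 5.9215) (33.495, 9.4904) (31.6561, 0) (46.0088, 0)]  |A|=109.3709
8. canonical 4-gon: [(46.8969, 5.9215) (33.495, 9.4904) (31.6561, 0) (46.0088, 0)]
9. shoelace: 109.3709

Area of P3's cell: 109.3709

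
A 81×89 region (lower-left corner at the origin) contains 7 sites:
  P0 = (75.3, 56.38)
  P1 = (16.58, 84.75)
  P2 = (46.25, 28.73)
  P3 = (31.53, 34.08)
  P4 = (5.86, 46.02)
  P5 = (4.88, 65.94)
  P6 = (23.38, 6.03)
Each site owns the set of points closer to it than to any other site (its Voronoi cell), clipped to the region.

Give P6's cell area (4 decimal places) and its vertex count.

Area of P6's cell: 901.0008 (5 vertices)

1. box [0,81]×[0,89]: [(0, 0) (81, 0) (81, 89) (0, 89)]
2. ⊥bis P6·P0 via (49.34,31.205): [(0, 82.0835) (0, 0) (79.6014, 0)]  |A|=3266.9809
3. ⊥bis P6·P1 via (19.98,45.39): [(34.3778, 46.6337) (0, 43.6641) (0, 0) (79.6014, 0)]  |A|=2606.5927
4. ⊥bis P6·P2 via (34.815,17.38): [(8.0372, 44.3584) (0, 43.6641) (0, 0) (52.0658, 0)]  |A|=1330.245
5. ⊥bis P6·P3 via (27.455,20.055): [(34.0666, 18.134) (0, 28.0321) (0, 0) (52.0658, 0)]  |A|=949.56
6. ⊥bis P6·P4 via (14.62,26.025): [(34.0666, 18.134) (11.5448, 24.6777) (0, 19.6198) (0, 0) (52.0658, 0)]  |A|=901.0008
7. ⊥bis P6·P5 via (14.13,35.985): [(34.0666, 18.134) (11.5448, 24.6777) (0, 19.6198) (0, 0) (52.0658, 0)]  |A|=901.0008
8. canonical 5-gon: [(34.0666, 18.134) (11.5448, 24.6777) (0, 19.6198) (0, 0) (52.0658, 0)]
9. shoelace: 901.0008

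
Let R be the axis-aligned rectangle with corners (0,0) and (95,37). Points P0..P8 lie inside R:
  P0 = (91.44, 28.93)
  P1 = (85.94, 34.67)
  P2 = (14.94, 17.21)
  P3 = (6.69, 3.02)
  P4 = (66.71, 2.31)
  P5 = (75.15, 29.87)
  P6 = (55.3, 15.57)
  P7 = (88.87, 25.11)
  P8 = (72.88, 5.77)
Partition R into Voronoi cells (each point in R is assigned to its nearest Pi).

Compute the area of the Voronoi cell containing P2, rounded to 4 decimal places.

Area of P2's cell: 1071.2280

1. box [0,95]×[0,37]: [(0, 0) (95, 0) (95, 37) (0, 37)]
2. ⊥bis P2·P0 via (53.19,23.07): [(0, 0) (56.7244, 0) (51.0559, 37) (0, 37)]  |A|=1993.935
3. ⊥bis P2·P1 via (50.44,25.94): [(0, 0) (56.7244, 0) (56.568, 1.021) (47.7202, 37) (0, 37)]  |A|=1933.9273
4. ⊥bis P2·P3 via (10.815,10.115): [(0, 16.4028) (28.2128, 0) (56.7244, 0) (56.568, 1.021) (47.7202, 37) (0, 37)]  |A|=1702.543
5. ⊥bis P2·P4 via (40.825,9.76): [(0, 16.4028) (28.2128, 0) (38.016, 0) (48.1555, 35.2298) (47.7202, 37) (0, 37)]  |A|=1371.3769
6. ⊥bis P2·P5 via (45.045,23.54): [(0, 16.4028) (28.2128, 0) (38.016, 0) (44.9378, 24.0499) (42.2148, 37) (0, 37)]  |A|=1330.4481
7. ⊥bis P2·P6 via (35.12,16.39): [(0, 16.4028) (28.2128, 0) (34.454, 0) (35.9575, 37) (0, 37)]  |A|=1071.228
8. ⊥bis P2·P7 via (51.905,21.16): [(0, 16.4028) (28.2128, 0) (34.454, 0) (35.9575, 37) (0, 37)]  |A|=1071.228
9. ⊥bis P2·P8 via (43.91,11.49): [(0, 16.4028) (28.2128, 0) (34.454, 0) (35.9575, 37) (0, 37)]  |A|=1071.228
10. canonical 5-gon: [(0, 16.4028) (28.2128, 0) (34.454, 0) (35.9575, 37) (0, 37)]
11. shoelace: 1071.228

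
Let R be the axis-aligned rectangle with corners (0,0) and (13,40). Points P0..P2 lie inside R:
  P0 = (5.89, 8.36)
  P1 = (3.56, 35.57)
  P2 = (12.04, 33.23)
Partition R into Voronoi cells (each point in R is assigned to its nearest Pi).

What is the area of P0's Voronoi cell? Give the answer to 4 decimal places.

Area of P0's cell: 275.0949

1. box [0,13]×[0,40]: [(0, 0) (13, 0) (13, 40) (0, 40)]
2. ⊥bis P0·P1 via (4.725,21.965): [(0, 21.5604) (0, 0) (13, 0) (13, 22.6736)]  |A|=287.5209
3. ⊥bis P0·P2 via (8.965,20.795): [(4.36, 21.9337) (0, 21.5604) (0, 0) (13, 0) (13, 19.7972)]  |A|=275.0949
4. canonical 5-gon: [(4.36, 21.9337) (0, 21.5604) (0, 0) (13, 0) (13, 19.7972)]
5. shoelace: 275.0949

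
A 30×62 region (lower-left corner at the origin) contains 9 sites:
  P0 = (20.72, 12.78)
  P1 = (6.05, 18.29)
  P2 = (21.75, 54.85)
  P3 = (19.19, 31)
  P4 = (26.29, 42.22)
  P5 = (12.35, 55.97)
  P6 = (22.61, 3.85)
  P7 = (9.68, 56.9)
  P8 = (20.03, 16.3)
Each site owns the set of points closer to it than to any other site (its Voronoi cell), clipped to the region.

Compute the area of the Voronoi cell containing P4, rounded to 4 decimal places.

Area of P4's cell: 171.2704

1. box [0,30]×[0,62]: [(0, 0) (30, 0) (30, 62) (0, 62)]
2. ⊥bis P4·P0 via (23.505,27.5): [(0, 31.9471) (30, 26.2712) (30, 62) (0, 62)]  |A|=986.726
3. ⊥bis P4·P1 via (16.17,30.255): [(0, 43.9316) (18.2523, 28.4938) (30, 26.2712) (30, 62) (0, 62)]  |A|=877.354
4. ⊥bis P4·P2 via (24.02,48.535): [(3.3444, 41.1029) (18.2523, 28.4938) (30, 26.2712) (30, 50.6846)]  |A|=382.874
5. ⊥bis P4·P3 via (22.74,36.61): [(11.1857, 43.9216) (30, 32.0159) (30, 50.6846)]  |A|=175.6194
6. ⊥bis P4·P5 via (19.32,49.095): [(15.8823, 45.6098) (13.0521, 42.7405) (30, 32.0159) (30, 50.6846)]  |A|=171.2704
7. ⊥bis P4·P6 via (24.45,23.035): [(15.8823, 45.6098) (13.0521, 42.7405) (30, 32.0159) (30, 50.6846)]  |A|=171.2704
8. ⊥bis P4·P7 via (17.985,49.56): [(15.8823, 45.6098) (13.0521, 42.7405) (30, 32.0159) (30, 50.6846)]  |A|=171.2704
9. ⊥bis P4·P8 via (23.16,29.26): [(15.8823, 45.6098) (13.0521, 42.7405) (30, 32.0159) (30, 50.6846)]  |A|=171.2704
10. canonical 4-gon: [(15.8823, 45.6098) (13.0521, 42.7405) (30, 32.0159) (30, 50.6846)]
11. shoelace: 171.2704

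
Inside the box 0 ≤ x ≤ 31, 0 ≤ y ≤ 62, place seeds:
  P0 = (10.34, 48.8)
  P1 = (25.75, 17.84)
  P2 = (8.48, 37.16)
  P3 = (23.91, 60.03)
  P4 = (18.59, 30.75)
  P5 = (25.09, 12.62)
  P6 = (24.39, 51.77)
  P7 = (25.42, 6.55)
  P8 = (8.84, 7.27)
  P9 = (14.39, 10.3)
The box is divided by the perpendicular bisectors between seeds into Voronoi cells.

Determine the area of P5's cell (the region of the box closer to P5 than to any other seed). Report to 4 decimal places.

Area of P5's cell: 65.3020

1. box [0,31]×[0,62]: [(0, 0) (31, 0) (31, 62) (0, 62)]
2. ⊥bis P5·P0 via (17.715,30.71): [(0, 23.4879) (0, 0) (31, 0) (31, 36.1261)]  |A|=924.0164
3. ⊥bis P5·P1 via (25.42,15.23): [(0, 18.444) (0, 0) (31, 0) (31, 14.5245)]  |A|=511.0118
4. ⊥bis P5·P2 via (16.785,24.89): [(6.1186, 17.6704) (0, 13.529) (0, 0) (31, 0) (31, 14.5245)]  |A|=495.9753
5. ⊥bis P5·P3 via (24.5,36.325): [(6.1186, 17.6704) (0, 13.529) (0, 0) (31, 0) (31, 14.5245)]  |A|=495.9753
6. ⊥bis P5·P4 via (21.84,21.685): [(9.463, 17.2476) (1.0237, 14.2219) (0, 13.529) (0, 0) (31, 0) (31, 14.5245)]  |A|=489.1316
7. ⊥bis P5·P6 via (24.74,32.195): [(9.463, 17.2476) (1.0237, 14.2219) (0, 13.529) (0, 0) (31, 0) (31, 14.5245)]  |A|=489.1316
8. ⊥bis P5·P7 via (25.255,9.585): [(9.463, 17.2476) (1.0237, 14.2219) (0, 13.529) (0, 8.212) (31, 9.8973) (31, 14.5245)]  |A|=208.4371
9. ⊥bis P5·P8 via (16.965,9.945): [(14.7822, 16.575) (17.2272, 9.1486) (31, 9.8973) (31, 14.5245)]  |A|=89.5779
10. ⊥bis P5·P9 via (19.74,11.46): [(18.7394, 16.0747) (20.2061, 9.3105) (31, 9.8973) (31, 14.5245)]  |A|=65.302
11. canonical 4-gon: [(18.7394, 16.0747) (20.2061, 9.3105) (31, 9.8973) (31, 14.5245)]
12. shoelace: 65.302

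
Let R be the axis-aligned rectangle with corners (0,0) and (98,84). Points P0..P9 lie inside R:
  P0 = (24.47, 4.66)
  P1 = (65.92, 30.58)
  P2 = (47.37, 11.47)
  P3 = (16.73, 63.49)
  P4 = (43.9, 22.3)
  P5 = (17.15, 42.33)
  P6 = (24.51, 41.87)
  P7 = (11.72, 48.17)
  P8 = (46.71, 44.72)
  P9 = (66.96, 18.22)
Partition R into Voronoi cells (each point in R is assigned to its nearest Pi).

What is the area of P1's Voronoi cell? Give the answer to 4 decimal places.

Area of P1's cell: 1683.8412

1. box [0,98]×[0,84]: [(0, 0) (98, 0) (98, 84) (0, 84)]
2. ⊥bis P1·P0 via (45.195,17.62): [(56.2133, 0) (98, 0) (98, 84) (3.6855, 84)]  |A|=5716.2493
3. ⊥bis P1·P2 via (56.645,21.025): [(22.0916, 54.5659) (78.3047, 0) (98, 0) (98, 84) (3.6855, 84)]  |A|=5113.5319
4. ⊥bis P1·P3 via (41.325,47.035): [(36.8069, 40.2818) (78.3047, 0) (98, 0) (98, 84) (66.056, 84)]  |A|=3665.0598
5. ⊥bis P1·P4 via (54.91,26.44): [(45.0642, 52.624) (57.1193, 20.5646) (78.3047, 0) (98, 0) (98, 84) (66.056, 84)]  |A|=3458.3038
6. ⊥bis P1·P5 via (41.535,36.455): [(45.6367, 53.4796) (45.2875, 52.0303) (57.1193, 20.5646) (78.3047, 0) (98, 0) (98, 84) (66.056, 84)]  |A|=3458.0383
7. ⊥bis P1·P6 via (45.215,36.225): [(52.8648, 64.2834) (47.7434, 45.4989) (57.1193, 20.5646) (78.3047, 0) (98, 0) (98, 84) (66.056, 84)]  |A|=3414.8951
8. ⊥bis P1·P7 via (38.82,39.375): [(52.8648, 64.2834) (47.7434, 45.4989) (57.1193, 20.5646) (78.3047, 0) (98, 0) (98, 84) (66.056, 84)]  |A|=3414.8951
9. ⊥bis P1·P8 via (56.315,37.65): [(52.5951, 32.5963) (57.1193, 20.5646) (78.3047, 0) (98, 0) (98, 84) (90.4321, 84)]  |A|=2503.4415
10. ⊥bis P1·P9 via (66.44,24.4): [(52.5951, 32.5963) (56.0072, 23.5222) (98, 27.0555) (98, 84) (90.4321, 84)]  |A|=1683.8412
11. canonical 5-gon: [(52.5951, 32.5963) (56.0072, 23.5222) (98, 27.0555) (98, 84) (90.4321, 84)]
12. shoelace: 1683.8412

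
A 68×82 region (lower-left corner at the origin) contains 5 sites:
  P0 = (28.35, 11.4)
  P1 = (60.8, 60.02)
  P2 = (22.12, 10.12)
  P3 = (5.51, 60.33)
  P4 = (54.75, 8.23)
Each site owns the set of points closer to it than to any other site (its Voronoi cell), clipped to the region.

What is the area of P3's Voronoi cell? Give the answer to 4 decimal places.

Area of P3's cell: 1508.9506

1. box [0,68]×[0,82]: [(0, 0) (68, 0) (68, 82) (0, 82)]
2. ⊥bis P3·P0 via (16.93,35.865): [(0, 27.9623) (68, 59.7039) (68, 82) (0, 82)]  |A|=2595.3497
3. ⊥bis P3·P1 via (33.155,60.175): [(0, 27.9623) (33.0609, 43.3947) (33.2774, 82) (0, 82)]  |A|=1535.6094
4. ⊥bis P3·P2 via (13.815,35.225): [(0, 30.6549) (19.8016, 37.2054) (33.0609, 43.3947) (33.2774, 82) (0, 82)]  |A|=1508.9506
5. ⊥bis P3·P4 via (30.13,34.28): [(0, 30.6549) (19.8016, 37.2054) (33.0609, 43.3947) (33.2774, 82) (0, 82)]  |A|=1508.9506
6. canonical 5-gon: [(0, 30.6549) (19.8016, 37.2054) (33.0609, 43.3947) (33.2774, 82) (0, 82)]
7. shoelace: 1508.9506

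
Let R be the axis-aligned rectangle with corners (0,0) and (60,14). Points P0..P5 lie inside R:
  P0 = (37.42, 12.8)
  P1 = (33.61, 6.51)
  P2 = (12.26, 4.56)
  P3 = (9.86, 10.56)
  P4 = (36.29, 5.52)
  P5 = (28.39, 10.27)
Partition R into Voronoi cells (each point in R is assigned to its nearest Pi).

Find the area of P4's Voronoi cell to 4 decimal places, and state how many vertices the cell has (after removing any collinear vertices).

1. box [0,60]×[0,14]: [(0, 0) (60, 0) (60, 14) (0, 14)]
2. ⊥bis P4·P0 via (36.855,9.16): [(0, 0) (60, 0) (60, 5.5674) (5.6734, 14) (0, 14)]  |A|=610.9438
3. ⊥bis P4·P1 via (34.95,6.015): [(32.728, 0) (60, 0) (60, 5.5674) (36.1521, 9.2691)]  |A|=192.7793
4. ⊥bis P4·P2 via (24.275,5.04): [(32.728, 0) (60, 0) (60, 5.5674) (36.1521, 9.2691)]  |A|=192.7793
5. ⊥bis P4·P3 via (23.075,8.04): [(32.728, 0) (60, 0) (60, 5.5674) (36.1521, 9.2691)]  |A|=192.7793
6. ⊥bis P4·P5 via (32.34,7.895): [(32.728, 0) (60, 0) (60, 5.5674) (36.1521, 9.2691)]  |A|=192.7793
7. canonical 4-gon: [(32.728, 0) (60, 0) (60, 5.5674) (36.1521, 9.2691)]
8. shoelace: 192.7793

Area of P4's cell: 192.7793 (4 vertices)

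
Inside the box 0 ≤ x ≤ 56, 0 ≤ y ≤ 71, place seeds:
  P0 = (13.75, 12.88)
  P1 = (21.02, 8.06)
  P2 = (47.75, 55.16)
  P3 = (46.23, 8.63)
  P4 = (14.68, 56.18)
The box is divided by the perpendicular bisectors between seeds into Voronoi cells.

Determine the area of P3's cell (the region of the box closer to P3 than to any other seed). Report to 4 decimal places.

1. box [0,56]×[0,71]: [(0, 0) (56, 0) (56, 71) (0, 71)]
2. ⊥bis P3·P0 via (29.99,10.755): [(28.5827, 0) (56, 0) (56, 71) (37.873, 71)]  |A|=1616.8207
3. ⊥bis P3·P1 via (33.625,8.345): [(33.043, 34.0869) (33.8137, 0) (56, 0) (56, 71) (37.873, 71)]  |A|=1527.6669
4. ⊥bis P3·P2 via (46.99,31.895): [(33.0823, 32.3493) (33.8137, 0) (56, 0) (56, 31.6007)]  |A|=720.9642
5. ⊥bis P3·P4 via (30.455,32.405): [(33.0823, 32.3493) (33.8137, 0) (56, 0) (56, 31.6007)]  |A|=720.9642
6. canonical 4-gon: [(33.0823, 32.3493) (33.8137, 0) (56, 0) (56, 31.6007)]
7. shoelace: 720.9642

Area of P3's cell: 720.9642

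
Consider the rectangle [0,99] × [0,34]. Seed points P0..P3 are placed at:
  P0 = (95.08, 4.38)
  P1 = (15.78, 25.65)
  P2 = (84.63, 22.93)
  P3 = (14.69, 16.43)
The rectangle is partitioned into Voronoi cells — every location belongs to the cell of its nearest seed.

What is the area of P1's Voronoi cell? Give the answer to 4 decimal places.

Area of P1's cell: 710.0137

1. box [0,99]×[0,34]: [(0, 0) (99, 0) (99, 34) (0, 34)]
2. ⊥bis P1·P0 via (55.43,15.015): [(0, 0) (51.4026, 0) (60.5222, 34) (0, 34)]  |A|=1902.7223
3. ⊥bis P1·P2 via (50.205,24.29): [(0, 0) (49.2454, 0) (50.5886, 34) (0, 34)]  |A|=1697.178
4. ⊥bis P1·P3 via (15.235,21.04): [(0, 22.8411) (49.9146, 16.9401) (50.5886, 34) (0, 34)]  |A|=710.0137
5. canonical 4-gon: [(0, 22.8411) (49.9146, 16.9401) (50.5886, 34) (0, 34)]
6. shoelace: 710.0137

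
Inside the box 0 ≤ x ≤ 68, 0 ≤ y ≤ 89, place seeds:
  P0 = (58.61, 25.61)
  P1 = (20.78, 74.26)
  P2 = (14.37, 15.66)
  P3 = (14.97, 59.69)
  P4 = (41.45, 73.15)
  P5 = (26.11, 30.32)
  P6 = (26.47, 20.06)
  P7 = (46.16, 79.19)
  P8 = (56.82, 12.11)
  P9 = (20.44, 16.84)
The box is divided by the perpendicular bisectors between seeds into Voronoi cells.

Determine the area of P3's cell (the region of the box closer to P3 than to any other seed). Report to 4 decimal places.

1. box [0,68]×[0,89]: [(0, 0) (68, 0) (68, 89) (0, 89)]
2. ⊥bis P3·P0 via (36.79,42.65): [(0, 0) (3.4831, 0) (68, 82.6149) (68, 89) (0, 89)]  |A|=3386.9719
3. ⊥bis P3·P1 via (17.875,66.975): [(0, 74.1029) (0, 0) (3.4831, 0) (46.7838, 55.4472)]  |A|=1829.9721
4. ⊥bis P3·P2 via (14.67,37.675): [(0, 74.1029) (0, 37.8749) (32.7128, 37.4291) (46.7838, 55.4472)]  |A|=1145.289
5. ⊥bis P3·P4 via (28.21,66.42): [(30.4836, 61.9471) (0, 74.1029) (0, 37.8749) (32.7128, 37.4291) (38.9116, 45.3667)]  |A|=1037.5475
6. ⊥bis P3·P5 via (20.54,45.005): [(36.0962, 50.9054) (30.4836, 61.9471) (0, 74.1029) (0, 37.8749) (1.6815, 37.852)]  |A|=799.398
7. ⊥bis P3·P6 via (20.72,39.875): [(36.0962, 50.9054) (30.4836, 61.9471) (0, 74.1029) (0, 37.8749) (1.6815, 37.852)]  |A|=799.398
8. ⊥bis P3·P7 via (30.565,69.44): [(36.0962, 50.9054) (30.4836, 61.9471) (0, 74.1029) (0, 37.8749) (1.6815, 37.852)]  |A|=799.398
9. ⊥bis P3·P8 via (35.895,35.9): [(36.0962, 50.9054) (30.4836, 61.9471) (0, 74.1029) (0, 37.8749) (1.6815, 37.852)]  |A|=799.398
10. ⊥bis P3·P9 via (17.705,38.265): [(36.0962, 50.9054) (30.4836, 61.9471) (0, 74.1029) (0, 37.8749) (1.6815, 37.852)]  |A|=799.398
11. canonical 5-gon: [(36.0962, 50.9054) (30.4836, 61.9471) (0, 74.1029) (0, 37.8749) (1.6815, 37.852)]
12. shoelace: 799.398

Area of P3's cell: 799.3980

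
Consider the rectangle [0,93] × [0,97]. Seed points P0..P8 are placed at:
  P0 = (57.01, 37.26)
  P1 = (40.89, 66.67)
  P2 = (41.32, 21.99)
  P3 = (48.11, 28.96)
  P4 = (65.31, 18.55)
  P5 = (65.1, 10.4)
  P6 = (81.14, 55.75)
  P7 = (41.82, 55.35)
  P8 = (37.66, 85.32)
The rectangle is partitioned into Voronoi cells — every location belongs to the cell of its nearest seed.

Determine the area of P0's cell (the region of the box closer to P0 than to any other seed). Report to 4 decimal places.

1. box [0,93]×[0,97]: [(0, 0) (93, 0) (93, 97) (0, 97)]
2. ⊥bis P0·P1 via (48.95,51.965): [(0, 25.1349) (0, 0) (93, 0) (93, 76.1094)]  |A|=4707.8575
3. ⊥bis P0·P2 via (49.165,29.625): [(34.9116, 44.2704) (77.997, 0) (93, 0) (93, 76.1094)]  |A|=2542.6291
4. ⊥bis P0·P3 via (52.56,33.11): [(39.7029, 46.8965) (83.4379, 0) (93, 0) (93, 76.1094)]  |A|=2252.4203
5. ⊥bis P0·P4 via (61.16,27.905): [(39.7029, 46.8965) (58.5103, 26.7296) (93, 42.0296) (93, 76.1094)]  |A|=1399.8297
6. ⊥bis P0·P5 via (61.055,23.83): [(39.7029, 46.8965) (58.5103, 26.7296) (93, 42.0296) (93, 76.1094)]  |A|=1399.8297
7. ⊥bis P0·P6 via (69.075,46.505): [(60.1762, 58.1182) (39.7029, 46.8965) (58.5103, 26.7296) (77.7039, 35.2441)]  |A|=606.1057
8. ⊥bis P0·P7 via (49.415,46.305): [(61.4711, 56.4284) (44.2776, 41.9912) (58.5103, 26.7296) (77.7039, 35.2441)]  |A|=506.3487
9. ⊥bis P0·P8 via (47.335,61.29): [(61.4711, 56.4284) (44.2776, 41.9912) (58.5103, 26.7296) (77.7039, 35.2441)]  |A|=506.3487
10. canonical 4-gon: [(61.4711, 56.4284) (44.2776, 41.9912) (58.5103, 26.7296) (77.7039, 35.2441)]
11. shoelace: 506.3487

Area of P0's cell: 506.3487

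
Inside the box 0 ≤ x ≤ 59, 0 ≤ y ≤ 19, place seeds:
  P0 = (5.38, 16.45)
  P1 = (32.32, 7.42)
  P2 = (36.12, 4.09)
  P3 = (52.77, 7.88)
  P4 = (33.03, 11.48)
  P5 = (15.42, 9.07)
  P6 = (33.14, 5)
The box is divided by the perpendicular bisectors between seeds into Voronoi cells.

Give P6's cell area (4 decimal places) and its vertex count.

1. box [0,59]×[0,19]: [(0, 0) (59, 0) (59, 19) (0, 19)]
2. ⊥bis P6·P0 via (19.26,10.725): [(14.8363, 0) (59, 0) (59, 19) (22.6731, 19)]  |A|=764.6601
3. ⊥bis P6·P1 via (32.73,6.21): [(14.9067, 0.1707) (14.8363, 0) (59, 0) (59, 15.1114)]  |A|=336.9252
4. ⊥bis P6·P2 via (34.63,4.545): [(35.4164, 7.1203) (14.9067, 0.1707) (14.8363, 0) (33.2421, 0)]  |A|=67.033
5. ⊥bis P6·P3 via (42.955,6.44): [(35.4164, 7.1203) (14.9067, 0.1707) (14.8363, 0) (33.2421, 0)]  |A|=67.033
6. ⊥bis P6·P4 via (33.085,8.24): [(35.4164, 7.1203) (14.9067, 0.1707) (14.8363, 0) (33.2421, 0)]  |A|=67.033
7. ⊥bis P6·P5 via (24.28,7.035): [(35.4164, 7.1203) (23.3614, 3.0355) (22.6642, 0) (33.2421, 0)]  |A|=54.5314
8. canonical 4-gon: [(35.4164, 7.1203) (23.3614, 3.0355) (22.6642, 0) (33.2421, 0)]
9. shoelace: 54.5314

Area of P6's cell: 54.5314 (4 vertices)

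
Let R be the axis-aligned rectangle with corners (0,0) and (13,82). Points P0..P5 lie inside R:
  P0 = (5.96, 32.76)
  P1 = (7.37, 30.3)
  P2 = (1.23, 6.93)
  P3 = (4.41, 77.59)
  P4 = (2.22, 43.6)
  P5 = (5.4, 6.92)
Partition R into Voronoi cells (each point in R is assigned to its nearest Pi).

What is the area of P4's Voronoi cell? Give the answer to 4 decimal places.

1. box [0,13]×[0,82]: [(0, 0) (13, 0) (13, 82) (0, 82)]
2. ⊥bis P4·P0 via (4.09,38.18): [(0, 36.7689) (13, 41.2541) (13, 82) (0, 82)]  |A|=558.8506
3. ⊥bis P4·P1 via (4.795,36.95): [(0, 36.7689) (13, 41.2541) (13, 82) (0, 82)]  |A|=558.8506
4. ⊥bis P4·P2 via (1.725,25.265): [(0, 36.7689) (13, 41.2541) (13, 82) (0, 82)]  |A|=558.8506
5. ⊥bis P4·P3 via (3.315,60.595): [(0, 60.8086) (0, 36.7689) (13, 41.2541) (13, 59.971)]  |A|=277.9178
6. ⊥bis P4·P5 via (3.81,25.26): [(0, 60.8086) (0, 36.7689) (13, 41.2541) (13, 59.971)]  |A|=277.9178
7. canonical 4-gon: [(0, 60.8086) (0, 36.7689) (13, 41.2541) (13, 59.971)]
8. shoelace: 277.9178

Area of P4's cell: 277.9178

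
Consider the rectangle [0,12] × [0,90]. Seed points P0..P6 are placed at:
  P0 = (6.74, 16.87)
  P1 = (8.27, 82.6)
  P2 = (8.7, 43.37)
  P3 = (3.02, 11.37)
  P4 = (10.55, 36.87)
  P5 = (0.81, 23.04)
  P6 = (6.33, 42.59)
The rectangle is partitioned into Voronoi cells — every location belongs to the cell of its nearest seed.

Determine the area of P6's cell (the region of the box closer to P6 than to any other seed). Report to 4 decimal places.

1. box [0,12]×[0,90]: [(0, 0) (12, 0) (12, 90) (0, 90)]
2. ⊥bis P6·P0 via (6.535,29.73): [(0, 29.6258) (12, 29.8171) (12, 90) (0, 90)]  |A|=723.3423
3. ⊥bis P6·P1 via (7.3,62.595): [(0, 62.949) (0, 29.6258) (12, 29.8171) (12, 62.3671)]  |A|=395.2388
4. ⊥bis P6·P2 via (7.515,42.98): [(0.9582, 62.9025) (0, 62.949) (0, 29.6258) (11.8479, 29.8147)]  |A|=213.0042
5. ⊥bis P6·P3 via (4.675,26.98): [(0.9582, 62.9025) (0, 62.949) (0, 29.6258) (11.8479, 29.8147)]  |A|=213.0042
6. ⊥bis P6·P4 via (8.44,39.73): [(8.5564, 39.8159) (0.9582, 62.9025) (0, 62.949) (0, 33.5033)]  |A|=136.8586
7. ⊥bis P6·P5 via (3.57,32.815): [(0.3134, 33.7345) (8.5564, 39.8159) (0.9582, 62.9025) (0, 62.949) (0, 33.823)]  |A|=136.8085
8. canonical 5-gon: [(0.3134, 33.7345) (8.5564, 39.8159) (0.9582, 62.9025) (0, 62.949) (0, 33.823)]
9. shoelace: 136.8085

Area of P6's cell: 136.8085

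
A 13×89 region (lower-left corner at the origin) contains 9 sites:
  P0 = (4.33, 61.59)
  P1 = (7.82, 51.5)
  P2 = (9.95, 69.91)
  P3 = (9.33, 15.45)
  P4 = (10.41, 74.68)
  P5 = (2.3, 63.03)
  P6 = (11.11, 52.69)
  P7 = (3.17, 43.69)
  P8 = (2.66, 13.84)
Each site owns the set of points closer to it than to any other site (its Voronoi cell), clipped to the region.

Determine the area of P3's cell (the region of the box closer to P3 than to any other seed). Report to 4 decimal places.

Area of P3's cell: 211.5646

1. box [0,13]×[0,89]: [(0, 0) (13, 0) (13, 89) (0, 89)]
2. ⊥bis P3·P0 via (6.83,38.52): [(0, 37.7799) (0, 0) (13, 0) (13, 39.1886)]  |A|=500.2951
3. ⊥bis P3·P1 via (8.575,33.475): [(0, 33.1158) (0, 0) (13, 0) (13, 33.6603)]  |A|=434.0451
4. ⊥bis P3·P2 via (9.64,42.68): [(0, 33.1158) (0, 0) (13, 0) (13, 33.6603)]  |A|=434.0451
5. ⊥bis P3·P4 via (9.87,45.065): [(0, 33.1158) (0, 0) (13, 0) (13, 33.6603)]  |A|=434.0451
6. ⊥bis P3·P5 via (5.815,39.24): [(0, 33.1158) (0, 0) (13, 0) (13, 33.6603)]  |A|=434.0451
7. ⊥bis P3·P6 via (10.22,34.07): [(0, 33.1158) (0, 0) (13, 0) (13, 33.6603)]  |A|=434.0451
8. ⊥bis P3·P7 via (6.25,29.57): [(0, 28.2067) (0, 0) (13, 0) (13, 31.0424)]  |A|=385.1189
9. ⊥bis P3·P8 via (5.995,14.645): [(2.5854, 28.7706) (9.53, 0) (13, 0) (13, 31.0424)]  |A|=211.5646
10. canonical 4-gon: [(2.5854, 28.7706) (9.53, 0) (13, 0) (13, 31.0424)]
11. shoelace: 211.5646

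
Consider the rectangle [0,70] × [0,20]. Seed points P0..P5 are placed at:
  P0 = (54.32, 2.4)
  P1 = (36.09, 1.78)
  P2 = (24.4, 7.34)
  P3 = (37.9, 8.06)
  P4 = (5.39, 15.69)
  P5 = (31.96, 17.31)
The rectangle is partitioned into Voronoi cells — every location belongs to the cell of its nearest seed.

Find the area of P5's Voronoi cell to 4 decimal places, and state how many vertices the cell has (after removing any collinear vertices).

Area of P5's cell: 138.8059 (4 vertices)

1. box [0,70]×[0,20]: [(0, 0) (70, 0) (70, 20) (0, 20)]
2. ⊥bis P5·P0 via (43.14,9.855): [(0, 0) (36.5685, 0) (49.9048, 20) (0, 20)]  |A|=864.7338
3. ⊥bis P5·P1 via (34.025,9.545): [(0, 0.4965) (44.8535, 12.4247) (49.9048, 20) (0, 20)]  |A|=626.4224
4. ⊥bis P5·P2 via (28.18,12.325): [(32.4119, 9.116) (44.8535, 12.4247) (49.9048, 20) (18.0583, 20)]  |A|=212.076
5. ⊥bis P5·P3 via (34.93,12.685): [(31.0181, 10.1729) (46.3212, 20) (18.0583, 20)]  |A|=138.8705
6. ⊥bis P5·P4 via (18.675,16.5): [(18.4811, 19.6794) (31.0181, 10.1729) (46.3212, 20) (18.4616, 20)]  |A|=138.8059
7. canonical 4-gon: [(18.4811, 19.6794) (31.0181, 10.1729) (46.3212, 20) (18.4616, 20)]
8. shoelace: 138.8059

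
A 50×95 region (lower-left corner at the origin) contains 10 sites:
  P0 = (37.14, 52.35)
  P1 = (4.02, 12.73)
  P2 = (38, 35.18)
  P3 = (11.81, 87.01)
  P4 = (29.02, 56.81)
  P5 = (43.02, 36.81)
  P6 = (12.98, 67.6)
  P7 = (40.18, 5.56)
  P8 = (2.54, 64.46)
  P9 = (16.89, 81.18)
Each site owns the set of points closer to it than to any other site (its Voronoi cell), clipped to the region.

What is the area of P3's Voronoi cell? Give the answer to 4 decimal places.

1. box [0,50]×[0,95]: [(0, 0) (50, 0) (50, 95) (0, 95)]
2. ⊥bis P3·P0 via (24.475,69.68): [(0, 51.7933) (50, 88.334) (50, 95) (0, 95)]  |A|=1246.8161
3. ⊥bis P3·P1 via (7.915,49.87): [(0, 51.7933) (50, 88.334) (50, 95) (0, 95)]  |A|=1246.8161
4. ⊥bis P3·P2 via (24.905,61.095): [(0, 51.7933) (50, 88.334) (50, 95) (0, 95)]  |A|=1246.8161
5. ⊥bis P3·P4 via (20.415,71.91): [(0, 60.2762) (50, 88.7695) (50, 95) (0, 95)]  |A|=1023.8579
6. ⊥bis P3·P5 via (27.415,61.91): [(0, 60.2762) (50, 88.7695) (50, 95) (0, 95)]  |A|=1023.8579
7. ⊥bis P3·P6 via (12.395,77.305): [(0, 76.5579) (31.9506, 78.4838) (50, 88.7695) (50, 95) (0, 95)]  |A|=763.7527
8. ⊥bis P3·P7 via (25.995,46.285): [(0, 76.5579) (31.9506, 78.4838) (50, 88.7695) (50, 95) (0, 95)]  |A|=763.7527
9. ⊥bis P3·P8 via (7.175,75.735): [(0, 78.6845) (4.5118, 76.8298) (31.9506, 78.4838) (50, 88.7695) (50, 95) (0, 95)]  |A|=758.9551
10. ⊥bis P3·P9 via (14.35,84.095): [(0, 78.6845) (4.5118, 76.8298) (6.1237, 76.927) (26.865, 95) (0, 95)]  |A|=294.4353
11. canonical 5-gon: [(0, 78.6845) (4.5118, 76.8298) (6.1237, 76.927) (26.865, 95) (0, 95)]
12. shoelace: 294.4353

Area of P3's cell: 294.4353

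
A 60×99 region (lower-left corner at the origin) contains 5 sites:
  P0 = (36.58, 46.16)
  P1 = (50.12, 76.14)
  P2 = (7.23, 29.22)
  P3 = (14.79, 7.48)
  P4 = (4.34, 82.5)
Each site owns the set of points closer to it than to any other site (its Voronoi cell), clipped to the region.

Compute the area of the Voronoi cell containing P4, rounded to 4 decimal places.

1. box [0,60]×[0,99]: [(0, 0) (60, 0) (60, 99) (0, 99)]
2. ⊥bis P4·P0 via (20.46,64.33): [(0, 46.1784) (59.539, 99) (0, 99)]  |A|=1572.4743
3. ⊥bis P4·P1 via (27.23,79.32): [(0, 46.1784) (25.8065, 69.0733) (29.964, 99) (0, 99)]  |A|=1129.9331
4. ⊥bis P4·P2 via (5.785,55.86): [(0, 55.5462) (11.2468, 56.1563) (25.8065, 69.0733) (29.964, 99) (0, 99)]  |A|=1077.254
5. ⊥bis P4·P3 via (9.565,44.99): [(0, 55.5462) (11.2468, 56.1563) (25.8065, 69.0733) (29.964, 99) (0, 99)]  |A|=1077.254
6. canonical 5-gon: [(0, 55.5462) (11.2468, 56.1563) (25.8065, 69.0733) (29.964, 99) (0, 99)]
7. shoelace: 1077.254

Area of P4's cell: 1077.2540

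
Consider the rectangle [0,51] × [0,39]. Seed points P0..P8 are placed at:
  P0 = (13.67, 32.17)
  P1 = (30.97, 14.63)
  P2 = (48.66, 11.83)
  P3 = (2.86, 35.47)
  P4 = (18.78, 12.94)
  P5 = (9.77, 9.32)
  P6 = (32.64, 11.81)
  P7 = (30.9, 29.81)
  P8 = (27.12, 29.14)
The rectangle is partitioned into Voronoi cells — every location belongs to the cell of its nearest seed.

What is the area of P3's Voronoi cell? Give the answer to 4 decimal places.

1. box [0,51]×[0,39]: [(0, 0) (51, 0) (51, 39) (0, 39)]
2. ⊥bis P3·P0 via (8.265,33.82): [(0, 6.7459) (9.8463, 39) (0, 39)]  |A|=158.7922
3. ⊥bis P3·P1 via (16.915,25.05): [(0, 6.7459) (9.8463, 39) (0, 39)]  |A|=158.7922
4. ⊥bis P3·P2 via (25.76,23.65): [(0, 6.7459) (9.8463, 39) (0, 39)]  |A|=158.7922
5. ⊥bis P3·P4 via (10.82,24.205): [(0, 16.5594) (3.8198, 19.2586) (9.8463, 39) (0, 39)]  |A|=140.0493
6. ⊥bis P3·P5 via (6.315,22.395): [(0, 20.7263) (4.6423, 21.953) (9.8463, 39) (0, 39)]  |A|=126.3413
7. ⊥bis P3·P6 via (17.75,23.64): [(0, 20.7263) (4.6423, 21.953) (9.8463, 39) (0, 39)]  |A|=126.3413
8. ⊥bis P3·P7 via (16.88,32.64): [(0, 20.7263) (4.6423, 21.953) (9.8463, 39) (0, 39)]  |A|=126.3413
9. ⊥bis P3·P8 via (14.99,32.305): [(0, 20.7263) (4.6423, 21.953) (9.8463, 39) (0, 39)]  |A|=126.3413
10. canonical 4-gon: [(0, 20.7263) (4.6423, 21.953) (9.8463, 39) (0, 39)]
11. shoelace: 126.3413

Area of P3's cell: 126.3413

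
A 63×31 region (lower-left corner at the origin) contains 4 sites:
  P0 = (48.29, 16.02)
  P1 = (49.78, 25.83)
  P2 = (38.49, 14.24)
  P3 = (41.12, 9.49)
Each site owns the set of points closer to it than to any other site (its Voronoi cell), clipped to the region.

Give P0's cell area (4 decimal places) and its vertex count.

Area of P0's cell: 310.1772 (5 vertices)

1. box [0,63]×[0,31]: [(0, 0) (63, 0) (63, 31) (0, 31)]
2. ⊥bis P0·P1 via (49.035,20.925): [(0, 28.3727) (0, 0) (63, 0) (63, 18.8039)]  |A|=1486.064
3. ⊥bis P0·P2 via (43.39,15.13): [(42.1474, 21.9711) (46.1381, 0) (63, 0) (63, 18.8039)]  |A|=381.2924
4. ⊥bis P0·P3 via (44.705,12.755): [(42.1474, 21.9711) (43.6013, 13.9669) (56.3215, 0) (63, 0) (63, 18.8039)]  |A|=310.1772
5. canonical 5-gon: [(42.1474, 21.9711) (43.6013, 13.9669) (56.3215, 0) (63, 0) (63, 18.8039)]
6. shoelace: 310.1772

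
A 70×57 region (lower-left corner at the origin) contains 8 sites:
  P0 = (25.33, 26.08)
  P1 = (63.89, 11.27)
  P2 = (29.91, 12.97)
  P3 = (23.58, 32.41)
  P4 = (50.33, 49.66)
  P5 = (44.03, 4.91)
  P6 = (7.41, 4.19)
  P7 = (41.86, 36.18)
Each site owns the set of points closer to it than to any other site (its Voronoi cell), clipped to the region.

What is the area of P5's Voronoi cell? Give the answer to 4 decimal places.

Area of P5's cell: 320.7337

1. box [0,70]×[0,57]: [(0, 0) (70, 0) (70, 57) (0, 57)]
2. ⊥bis P5·P0 via (34.68,15.495): [(17.1383, 0) (70, 0) (70, 46.6941)]  |A|=1234.1628
3. ⊥bis P5·P1 via (53.96,8.09): [(47.8602, 27.1374) (17.1383, 0) (56.5508, 0)]  |A|=534.7758
4. ⊥bis P5·P2 via (36.97,8.94): [(47.8602, 27.1374) (46.8462, 26.2417) (31.8669, 0) (56.5508, 0)]  |A|=341.5251
5. ⊥bis P5·P3 via (33.805,18.66): [(47.8602, 27.1374) (46.8462, 26.2417) (31.8669, 0) (56.5508, 0)]  |A|=341.5251
6. ⊥bis P5·P4 via (47.18,27.285): [(47.8602, 27.1374) (46.8462, 26.2417) (31.8669, 0) (56.5508, 0)]  |A|=341.5251
7. ⊥bis P5·P6 via (25.72,4.55): [(47.8602, 27.1374) (46.8462, 26.2417) (31.8669, 0) (56.5508, 0)]  |A|=341.5251
8. ⊥bis P5·P7 via (42.945,20.545): [(49.8186, 21.022) (43.6212, 20.5919) (31.8669, 0) (56.5508, 0)]  |A|=320.7337
9. canonical 4-gon: [(49.8186, 21.022) (43.6212, 20.5919) (31.8669, 0) (56.5508, 0)]
10. shoelace: 320.7337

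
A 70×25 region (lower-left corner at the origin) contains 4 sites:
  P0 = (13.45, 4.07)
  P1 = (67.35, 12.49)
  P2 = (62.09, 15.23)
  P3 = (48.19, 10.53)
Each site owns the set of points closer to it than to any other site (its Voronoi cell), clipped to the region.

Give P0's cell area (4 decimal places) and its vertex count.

Area of P0's cell: 746.3261 (4 vertices)

1. box [0,70]×[0,25]: [(0, 0) (70, 0) (70, 25) (0, 25)]
2. ⊥bis P0·P1 via (40.4,8.28): [(0, 0) (41.6935, 0) (37.7881, 25) (0, 25)]  |A|=993.5193
3. ⊥bis P0·P2 via (37.77,9.65): [(0, 0) (39.9841, 0) (34.2481, 25) (0, 25)]  |A|=927.9023
4. ⊥bis P0·P3 via (30.82,7.3): [(0, 0) (32.1775, 0) (27.5286, 25) (0, 25)]  |A|=746.3261
5. canonical 4-gon: [(0, 0) (32.1775, 0) (27.5286, 25) (0, 25)]
6. shoelace: 746.3261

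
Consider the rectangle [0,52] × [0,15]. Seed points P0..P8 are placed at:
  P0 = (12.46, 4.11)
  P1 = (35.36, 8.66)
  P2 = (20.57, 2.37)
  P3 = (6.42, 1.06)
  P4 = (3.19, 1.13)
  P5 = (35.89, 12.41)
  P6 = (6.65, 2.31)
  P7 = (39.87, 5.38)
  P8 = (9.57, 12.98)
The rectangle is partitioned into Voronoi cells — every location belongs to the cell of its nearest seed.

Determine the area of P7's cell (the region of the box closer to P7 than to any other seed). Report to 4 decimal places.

Area of P7's cell: 197.3016

1. box [0,52]×[0,15]: [(0, 0) (52, 0) (52, 15) (0, 15)]
2. ⊥bis P7·P0 via (26.165,4.745): [(26.3849, 0) (52, 0) (52, 15) (25.6899, 15)]  |A|=389.4397
3. ⊥bis P7·P1 via (37.615,7.02): [(32.5095, 0) (52, 0) (52, 15) (43.4186, 15)]  |A|=210.5386
4. ⊥bis P7·P2 via (30.22,3.875): [(32.5095, 0) (52, 0) (52, 15) (43.4186, 15)]  |A|=210.5386
5. ⊥bis P7·P3 via (23.145,3.22): [(32.5095, 0) (52, 0) (52, 15) (43.4186, 15)]  |A|=210.5386
6. ⊥bis P7·P4 via (21.53,3.255): [(32.5095, 0) (52, 0) (52, 15) (43.4186, 15)]  |A|=210.5386
7. ⊥bis P7·P5 via (37.88,8.895): [(39.7476, 9.9523) (32.5095, 0) (52, 0) (52, 15) (48.6635, 15)]  |A|=197.3016
8. ⊥bis P7·P6 via (23.26,3.845): [(39.7476, 9.9523) (32.5095, 0) (52, 0) (52, 15) (48.6635, 15)]  |A|=197.3016
9. ⊥bis P7·P8 via (24.72,9.18): [(39.7476, 9.9523) (32.5095, 0) (52, 0) (52, 15) (48.6635, 15)]  |A|=197.3016
10. canonical 5-gon: [(39.7476, 9.9523) (32.5095, 0) (52, 0) (52, 15) (48.6635, 15)]
11. shoelace: 197.3016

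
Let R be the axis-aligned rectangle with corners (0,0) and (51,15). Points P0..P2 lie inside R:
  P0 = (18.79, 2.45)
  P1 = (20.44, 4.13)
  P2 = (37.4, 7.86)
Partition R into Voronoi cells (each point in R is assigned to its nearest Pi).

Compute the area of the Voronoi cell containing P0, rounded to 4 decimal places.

1. box [0,51]×[0,15]: [(0, 0) (51, 0) (51, 15) (0, 15)]
2. ⊥bis P0·P1 via (19.615,3.29): [(0, 0) (22.9648, 0) (7.6921, 15) (0, 15)]  |A|=229.9268
3. ⊥bis P0·P2 via (28.095,5.155): [(0, 0) (22.9648, 0) (7.6921, 15) (0, 15)]  |A|=229.9268
4. canonical 4-gon: [(0, 0) (22.9648, 0) (7.6921, 15) (0, 15)]
5. shoelace: 229.9268

Area of P0's cell: 229.9268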